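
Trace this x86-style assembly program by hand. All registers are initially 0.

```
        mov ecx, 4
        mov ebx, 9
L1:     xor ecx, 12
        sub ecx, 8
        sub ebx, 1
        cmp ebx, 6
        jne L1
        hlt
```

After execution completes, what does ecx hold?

0

ecx=4
ebx=9
ecx=4^12=8
ecx=8-8=0
ebx=9-1=8
cmp ebx, 6  (cmp 8,6)
jne L1: taken
ecx=0^12=12
ecx=12-8=4
ebx=8-1=7
cmp ebx, 6  (cmp 7,6)
jne L1: taken
ecx=4^12=8
ecx=8-8=0
ebx=7-1=6
cmp ebx, 6  (cmp 6,6)
jne L1: not taken
halt.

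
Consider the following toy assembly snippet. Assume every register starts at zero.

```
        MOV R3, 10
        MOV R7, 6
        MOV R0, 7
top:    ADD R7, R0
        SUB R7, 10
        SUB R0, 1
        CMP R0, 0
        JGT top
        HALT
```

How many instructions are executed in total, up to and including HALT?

39

after MOV R3, 10: R3=10
after MOV R7, 6: R7=6
after MOV R0, 7: R0=7
after ADD R7, R0: R7=6+7=13
after SUB R7, 10: R7=13-10=3
after SUB R0, 1: R0=7-1=6
CMP R0, 0  (cmp 6,0)
JGT top: taken
after ADD R7, R0: R7=3+6=9
after SUB R7, 10: R7=9-10=-1
after SUB R0, 1: R0=6-1=5
CMP R0, 0  (cmp 5,0)
JGT top: taken
after ADD R7, R0: R7=(-1)+5=4
after SUB R7, 10: R7=4-10=-6
after SUB R0, 1: R0=5-1=4
CMP R0, 0  (cmp 4,0)
JGT top: taken
after ADD R7, R0: R7=(-6)+4=-2
after SUB R7, 10: R7=(-2)-10=-12
after SUB R0, 1: R0=4-1=3
CMP R0, 0  (cmp 3,0)
JGT top: taken
after ADD R7, R0: R7=(-12)+3=-9
after SUB R7, 10: R7=(-9)-10=-19
after SUB R0, 1: R0=3-1=2
CMP R0, 0  (cmp 2,0)
JGT top: taken
after ADD R7, R0: R7=(-19)+2=-17
after SUB R7, 10: R7=(-17)-10=-27
after SUB R0, 1: R0=2-1=1
CMP R0, 0  (cmp 1,0)
JGT top: taken
after ADD R7, R0: R7=(-27)+1=-26
after SUB R7, 10: R7=(-26)-10=-36
after SUB R0, 1: R0=1-1=0
CMP R0, 0  (cmp 0,0)
JGT top: not taken
halt.
Total executed instructions: 39.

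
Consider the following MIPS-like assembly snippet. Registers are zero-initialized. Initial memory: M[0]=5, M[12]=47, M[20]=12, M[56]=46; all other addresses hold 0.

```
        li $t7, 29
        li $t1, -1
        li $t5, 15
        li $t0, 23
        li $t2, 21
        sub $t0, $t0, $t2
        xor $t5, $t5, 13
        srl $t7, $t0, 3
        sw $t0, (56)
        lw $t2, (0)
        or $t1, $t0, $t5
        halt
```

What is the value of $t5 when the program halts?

2

after li $t7, 29: $t7=29
after li $t1, -1: $t1=-1
after li $t5, 15: $t5=15
after li $t0, 23: $t0=23
after li $t2, 21: $t2=21
after sub $t0, $t0, $t2: $t0=23-21=2
after xor $t5, $t5, 13: $t5=15^13=2
after srl $t7, $t0, 3: $t7=2>>3=0
sw $t0, (56) → M[56]=2
after lw $t2, (0): $t2=M[0]=5
after or $t1, $t0, $t5: $t1=2|2=2
halt.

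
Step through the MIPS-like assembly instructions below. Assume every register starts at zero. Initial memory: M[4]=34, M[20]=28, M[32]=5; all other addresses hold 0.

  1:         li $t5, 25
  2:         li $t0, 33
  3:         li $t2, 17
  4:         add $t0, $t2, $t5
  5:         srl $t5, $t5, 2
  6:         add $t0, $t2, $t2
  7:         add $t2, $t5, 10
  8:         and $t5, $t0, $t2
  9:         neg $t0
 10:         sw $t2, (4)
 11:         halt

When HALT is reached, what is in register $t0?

after li $t5, 25: $t5=25
after li $t0, 33: $t0=33
after li $t2, 17: $t2=17
after add $t0, $t2, $t5: $t0=17+25=42
after srl $t5, $t5, 2: $t5=25>>2=6
after add $t0, $t2, $t2: $t0=17+17=34
after add $t2, $t5, 10: $t2=6+10=16
after and $t5, $t0, $t2: $t5=34&16=0
after neg $t0: $t0=-(34)=-34
sw $t2, (4) → M[4]=16
halt.

-34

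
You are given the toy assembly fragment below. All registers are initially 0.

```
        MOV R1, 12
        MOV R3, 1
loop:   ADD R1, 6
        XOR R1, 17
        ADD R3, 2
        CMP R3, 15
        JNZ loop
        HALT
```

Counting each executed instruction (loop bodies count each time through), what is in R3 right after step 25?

after MOV R1, 12: R1=12
after MOV R3, 1: R3=1
after ADD R1, 6: R1=12+6=18
after XOR R1, 17: R1=18^17=3
after ADD R3, 2: R3=1+2=3
CMP R3, 15  (cmp 3,15)
JNZ loop: taken
after ADD R1, 6: R1=3+6=9
after XOR R1, 17: R1=9^17=24
after ADD R3, 2: R3=3+2=5
CMP R3, 15  (cmp 5,15)
JNZ loop: taken
after ADD R1, 6: R1=24+6=30
after XOR R1, 17: R1=30^17=15
after ADD R3, 2: R3=5+2=7
CMP R3, 15  (cmp 7,15)
JNZ loop: taken
after ADD R1, 6: R1=15+6=21
after XOR R1, 17: R1=21^17=4
after ADD R3, 2: R3=7+2=9
CMP R3, 15  (cmp 9,15)
JNZ loop: taken
after ADD R1, 6: R1=4+6=10
after XOR R1, 17: R1=10^17=27
after ADD R3, 2: R3=9+2=11
After step 25: R3 = 11.

11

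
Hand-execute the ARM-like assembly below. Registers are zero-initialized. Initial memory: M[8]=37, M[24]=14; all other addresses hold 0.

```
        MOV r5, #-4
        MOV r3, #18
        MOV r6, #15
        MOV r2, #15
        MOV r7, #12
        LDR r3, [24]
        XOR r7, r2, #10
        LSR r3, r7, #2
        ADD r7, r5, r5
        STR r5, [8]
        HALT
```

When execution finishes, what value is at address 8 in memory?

-4

r5=-4
r3=18
r6=15
r2=15
r7=12
r3=M[24]=14
r7=15^10=5
r3=5>>2=1
r7=(-4)+(-4)=-8
STR r5, [8] → M[8]=-4
halt.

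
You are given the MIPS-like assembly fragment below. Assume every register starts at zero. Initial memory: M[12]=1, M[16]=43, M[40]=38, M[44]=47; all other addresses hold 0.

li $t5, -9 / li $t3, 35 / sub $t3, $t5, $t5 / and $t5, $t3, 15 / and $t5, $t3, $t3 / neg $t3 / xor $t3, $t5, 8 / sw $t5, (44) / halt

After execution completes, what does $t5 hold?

$t5=-9
$t3=35
$t3=(-9)-(-9)=0
$t5=0&15=0
$t5=0&0=0
$t3=-(0)=0
$t3=0^8=8
sw $t5, (44) → M[44]=0
halt.

0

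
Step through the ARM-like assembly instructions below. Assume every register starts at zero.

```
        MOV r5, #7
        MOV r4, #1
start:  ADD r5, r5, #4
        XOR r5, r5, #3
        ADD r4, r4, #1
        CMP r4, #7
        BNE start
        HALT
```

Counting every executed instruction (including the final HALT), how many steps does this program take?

after MOV r5, #7: r5=7
after MOV r4, #1: r4=1
after ADD r5, r5, #4: r5=7+4=11
after XOR r5, r5, #3: r5=11^3=8
after ADD r4, r4, #1: r4=1+1=2
CMP r4, #7  (cmp 2,7)
BNE start: taken
after ADD r5, r5, #4: r5=8+4=12
after XOR r5, r5, #3: r5=12^3=15
after ADD r4, r4, #1: r4=2+1=3
CMP r4, #7  (cmp 3,7)
BNE start: taken
after ADD r5, r5, #4: r5=15+4=19
after XOR r5, r5, #3: r5=19^3=16
after ADD r4, r4, #1: r4=3+1=4
CMP r4, #7  (cmp 4,7)
BNE start: taken
after ADD r5, r5, #4: r5=16+4=20
after XOR r5, r5, #3: r5=20^3=23
after ADD r4, r4, #1: r4=4+1=5
CMP r4, #7  (cmp 5,7)
BNE start: taken
after ADD r5, r5, #4: r5=23+4=27
after XOR r5, r5, #3: r5=27^3=24
after ADD r4, r4, #1: r4=5+1=6
CMP r4, #7  (cmp 6,7)
BNE start: taken
after ADD r5, r5, #4: r5=24+4=28
after XOR r5, r5, #3: r5=28^3=31
after ADD r4, r4, #1: r4=6+1=7
CMP r4, #7  (cmp 7,7)
BNE start: not taken
halt.
Total executed instructions: 33.

33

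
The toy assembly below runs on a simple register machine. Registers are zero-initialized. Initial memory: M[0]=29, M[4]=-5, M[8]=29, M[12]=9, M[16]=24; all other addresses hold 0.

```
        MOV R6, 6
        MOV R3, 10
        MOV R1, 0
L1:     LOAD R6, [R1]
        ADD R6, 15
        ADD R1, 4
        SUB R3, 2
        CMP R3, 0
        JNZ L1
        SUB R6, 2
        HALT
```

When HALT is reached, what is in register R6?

37

after MOV R6, 6: R6=6
after MOV R3, 10: R3=10
after MOV R1, 0: R1=0
after LOAD R6, [R1]: R6=M[0]=29
after ADD R6, 15: R6=29+15=44
after ADD R1, 4: R1=0+4=4
after SUB R3, 2: R3=10-2=8
CMP R3, 0  (cmp 8,0)
JNZ L1: taken
after LOAD R6, [R1]: R6=M[4]=-5
after ADD R6, 15: R6=(-5)+15=10
after ADD R1, 4: R1=4+4=8
after SUB R3, 2: R3=8-2=6
CMP R3, 0  (cmp 6,0)
JNZ L1: taken
after LOAD R6, [R1]: R6=M[8]=29
after ADD R6, 15: R6=29+15=44
after ADD R1, 4: R1=8+4=12
after SUB R3, 2: R3=6-2=4
CMP R3, 0  (cmp 4,0)
JNZ L1: taken
after LOAD R6, [R1]: R6=M[12]=9
after ADD R6, 15: R6=9+15=24
after ADD R1, 4: R1=12+4=16
after SUB R3, 2: R3=4-2=2
CMP R3, 0  (cmp 2,0)
JNZ L1: taken
after LOAD R6, [R1]: R6=M[16]=24
after ADD R6, 15: R6=24+15=39
after ADD R1, 4: R1=16+4=20
after SUB R3, 2: R3=2-2=0
CMP R3, 0  (cmp 0,0)
JNZ L1: not taken
after SUB R6, 2: R6=39-2=37
halt.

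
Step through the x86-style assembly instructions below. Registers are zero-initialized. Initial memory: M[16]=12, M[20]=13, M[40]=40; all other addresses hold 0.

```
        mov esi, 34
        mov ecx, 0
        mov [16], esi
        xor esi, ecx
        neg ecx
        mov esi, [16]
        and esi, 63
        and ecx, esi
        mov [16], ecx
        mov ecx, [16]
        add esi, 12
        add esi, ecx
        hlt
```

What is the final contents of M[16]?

after mov esi, 34: esi=34
after mov ecx, 0: ecx=0
mov [16], esi → M[16]=34
after xor esi, ecx: esi=34^0=34
after neg ecx: ecx=-(0)=0
after mov esi, [16]: esi=M[16]=34
after and esi, 63: esi=34&63=34
after and ecx, esi: ecx=0&34=0
mov [16], ecx → M[16]=0
after mov ecx, [16]: ecx=M[16]=0
after add esi, 12: esi=34+12=46
after add esi, ecx: esi=46+0=46
halt.

0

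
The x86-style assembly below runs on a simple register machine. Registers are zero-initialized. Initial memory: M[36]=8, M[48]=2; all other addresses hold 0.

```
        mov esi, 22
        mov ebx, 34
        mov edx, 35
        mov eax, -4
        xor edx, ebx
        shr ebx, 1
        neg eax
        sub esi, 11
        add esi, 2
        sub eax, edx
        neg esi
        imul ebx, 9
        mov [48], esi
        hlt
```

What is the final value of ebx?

mov esi, 22 → esi=22
mov ebx, 34 → ebx=34
mov edx, 35 → edx=35
mov eax, -4 → eax=-4
xor edx, ebx → edx=35^34=1
shr ebx, 1 → ebx=34>>1=17
neg eax → eax=-(-4)=4
sub esi, 11 → esi=22-11=11
add esi, 2 → esi=11+2=13
sub eax, edx → eax=4-1=3
neg esi → esi=-(13)=-13
imul ebx, 9 → ebx=17*9=153
mov [48], esi → M[48]=-13
halt.

153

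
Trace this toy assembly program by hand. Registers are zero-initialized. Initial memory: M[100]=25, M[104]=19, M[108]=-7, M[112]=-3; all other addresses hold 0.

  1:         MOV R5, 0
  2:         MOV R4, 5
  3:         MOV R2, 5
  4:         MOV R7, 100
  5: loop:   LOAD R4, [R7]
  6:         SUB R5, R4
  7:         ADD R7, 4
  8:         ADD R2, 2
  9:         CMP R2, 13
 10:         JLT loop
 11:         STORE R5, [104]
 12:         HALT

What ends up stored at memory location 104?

R5=0
R4=5
R2=5
R7=100
R4=M[100]=25
R5=0-25=-25
R7=100+4=104
R2=5+2=7
CMP R2, 13  (cmp 7,13)
JLT loop: taken
R4=M[104]=19
R5=(-25)-19=-44
R7=104+4=108
R2=7+2=9
CMP R2, 13  (cmp 9,13)
JLT loop: taken
R4=M[108]=-7
R5=(-44)-(-7)=-37
R7=108+4=112
R2=9+2=11
CMP R2, 13  (cmp 11,13)
JLT loop: taken
R4=M[112]=-3
R5=(-37)-(-3)=-34
R7=112+4=116
R2=11+2=13
CMP R2, 13  (cmp 13,13)
JLT loop: not taken
STORE R5, [104] → M[104]=-34
halt.

-34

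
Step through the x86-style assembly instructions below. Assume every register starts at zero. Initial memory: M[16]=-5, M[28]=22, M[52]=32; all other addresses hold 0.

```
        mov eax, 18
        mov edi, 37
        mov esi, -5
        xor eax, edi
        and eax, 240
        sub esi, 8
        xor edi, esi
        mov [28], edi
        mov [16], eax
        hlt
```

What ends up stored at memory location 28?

-42

after mov eax, 18: eax=18
after mov edi, 37: edi=37
after mov esi, -5: esi=-5
after xor eax, edi: eax=18^37=55
after and eax, 240: eax=55&240=48
after sub esi, 8: esi=(-5)-8=-13
after xor edi, esi: edi=37^(-13)=-42
mov [28], edi → M[28]=-42
mov [16], eax → M[16]=48
halt.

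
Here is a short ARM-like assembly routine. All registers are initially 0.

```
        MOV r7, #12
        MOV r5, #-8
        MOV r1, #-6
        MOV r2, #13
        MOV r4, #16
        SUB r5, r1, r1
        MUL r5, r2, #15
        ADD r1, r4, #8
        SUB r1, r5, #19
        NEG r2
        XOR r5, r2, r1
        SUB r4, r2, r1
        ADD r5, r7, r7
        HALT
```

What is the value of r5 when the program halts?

24

after MOV r7, #12: r7=12
after MOV r5, #-8: r5=-8
after MOV r1, #-6: r1=-6
after MOV r2, #13: r2=13
after MOV r4, #16: r4=16
after SUB r5, r1, r1: r5=(-6)-(-6)=0
after MUL r5, r2, #15: r5=13*15=195
after ADD r1, r4, #8: r1=16+8=24
after SUB r1, r5, #19: r1=195-19=176
after NEG r2: r2=-(13)=-13
after XOR r5, r2, r1: r5=(-13)^176=-189
after SUB r4, r2, r1: r4=(-13)-176=-189
after ADD r5, r7, r7: r5=12+12=24
halt.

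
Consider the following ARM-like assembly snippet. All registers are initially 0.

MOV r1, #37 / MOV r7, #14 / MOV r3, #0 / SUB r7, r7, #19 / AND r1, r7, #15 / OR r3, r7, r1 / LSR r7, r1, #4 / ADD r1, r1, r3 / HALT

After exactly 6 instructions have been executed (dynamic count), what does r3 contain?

MOV r1, #37 → r1=37
MOV r7, #14 → r7=14
MOV r3, #0 → r3=0
SUB r7, r7, #19 → r7=14-19=-5
AND r1, r7, #15 → r1=(-5)&15=11
OR r3, r7, r1 → r3=(-5)|11=-5
After step 6: r3 = -5.

-5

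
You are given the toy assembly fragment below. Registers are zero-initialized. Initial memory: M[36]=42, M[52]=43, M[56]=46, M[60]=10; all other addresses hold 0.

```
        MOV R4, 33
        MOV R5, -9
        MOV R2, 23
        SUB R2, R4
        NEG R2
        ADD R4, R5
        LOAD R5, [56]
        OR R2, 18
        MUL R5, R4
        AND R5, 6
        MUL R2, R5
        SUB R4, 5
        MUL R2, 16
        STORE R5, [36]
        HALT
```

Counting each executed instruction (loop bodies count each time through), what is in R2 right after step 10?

MOV R4, 33 → R4=33
MOV R5, -9 → R5=-9
MOV R2, 23 → R2=23
SUB R2, R4 → R2=23-33=-10
NEG R2 → R2=-(-10)=10
ADD R4, R5 → R4=33+(-9)=24
LOAD R5, [56] → R5=M[56]=46
OR R2, 18 → R2=10|18=26
MUL R5, R4 → R5=46*24=1104
AND R5, 6 → R5=1104&6=0
After step 10: R2 = 26.

26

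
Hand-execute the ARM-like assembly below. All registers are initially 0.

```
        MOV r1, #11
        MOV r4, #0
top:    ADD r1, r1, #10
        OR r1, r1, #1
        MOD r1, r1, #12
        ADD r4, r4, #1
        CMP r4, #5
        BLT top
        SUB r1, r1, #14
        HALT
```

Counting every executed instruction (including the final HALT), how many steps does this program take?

r1=11
r4=0
r1=11+10=21
r1=21|1=21
r1=21%12=9
r4=0+1=1
CMP r4, #5  (cmp 1,5)
BLT top: taken
r1=9+10=19
r1=19|1=19
r1=19%12=7
r4=1+1=2
CMP r4, #5  (cmp 2,5)
BLT top: taken
r1=7+10=17
r1=17|1=17
r1=17%12=5
r4=2+1=3
CMP r4, #5  (cmp 3,5)
BLT top: taken
r1=5+10=15
r1=15|1=15
r1=15%12=3
r4=3+1=4
CMP r4, #5  (cmp 4,5)
BLT top: taken
r1=3+10=13
r1=13|1=13
r1=13%12=1
r4=4+1=5
CMP r4, #5  (cmp 5,5)
BLT top: not taken
r1=1-14=-13
halt.
Total executed instructions: 34.

34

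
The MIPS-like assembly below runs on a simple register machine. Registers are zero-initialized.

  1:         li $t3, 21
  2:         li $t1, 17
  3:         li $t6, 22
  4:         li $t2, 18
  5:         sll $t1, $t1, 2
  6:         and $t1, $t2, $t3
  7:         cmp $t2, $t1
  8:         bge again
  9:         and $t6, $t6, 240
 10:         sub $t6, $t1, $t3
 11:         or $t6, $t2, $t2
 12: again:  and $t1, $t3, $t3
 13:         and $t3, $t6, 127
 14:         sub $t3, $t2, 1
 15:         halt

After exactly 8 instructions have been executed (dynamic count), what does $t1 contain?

li $t3, 21 → $t3=21
li $t1, 17 → $t1=17
li $t6, 22 → $t6=22
li $t2, 18 → $t2=18
sll $t1, $t1, 2 → $t1=17<<2=68
and $t1, $t2, $t3 → $t1=18&21=16
cmp $t2, $t1  (cmp 18,16)
bge again: taken
After step 8: $t1 = 16.

16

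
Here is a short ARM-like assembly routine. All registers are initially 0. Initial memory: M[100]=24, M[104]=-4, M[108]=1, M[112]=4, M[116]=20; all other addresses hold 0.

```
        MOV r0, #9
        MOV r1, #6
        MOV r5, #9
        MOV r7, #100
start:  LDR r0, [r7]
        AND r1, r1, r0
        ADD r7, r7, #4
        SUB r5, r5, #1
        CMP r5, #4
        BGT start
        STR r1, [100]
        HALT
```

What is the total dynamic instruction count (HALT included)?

MOV r0, #9 → r0=9
MOV r1, #6 → r1=6
MOV r5, #9 → r5=9
MOV r7, #100 → r7=100
LDR r0, [r7] → r0=M[100]=24
AND r1, r1, r0 → r1=6&24=0
ADD r7, r7, #4 → r7=100+4=104
SUB r5, r5, #1 → r5=9-1=8
CMP r5, #4  (cmp 8,4)
BGT start: taken
LDR r0, [r7] → r0=M[104]=-4
AND r1, r1, r0 → r1=0&(-4)=0
ADD r7, r7, #4 → r7=104+4=108
SUB r5, r5, #1 → r5=8-1=7
CMP r5, #4  (cmp 7,4)
BGT start: taken
LDR r0, [r7] → r0=M[108]=1
AND r1, r1, r0 → r1=0&1=0
ADD r7, r7, #4 → r7=108+4=112
SUB r5, r5, #1 → r5=7-1=6
CMP r5, #4  (cmp 6,4)
BGT start: taken
LDR r0, [r7] → r0=M[112]=4
AND r1, r1, r0 → r1=0&4=0
ADD r7, r7, #4 → r7=112+4=116
SUB r5, r5, #1 → r5=6-1=5
CMP r5, #4  (cmp 5,4)
BGT start: taken
LDR r0, [r7] → r0=M[116]=20
AND r1, r1, r0 → r1=0&20=0
ADD r7, r7, #4 → r7=116+4=120
SUB r5, r5, #1 → r5=5-1=4
CMP r5, #4  (cmp 4,4)
BGT start: not taken
STR r1, [100] → M[100]=0
halt.
Total executed instructions: 36.

36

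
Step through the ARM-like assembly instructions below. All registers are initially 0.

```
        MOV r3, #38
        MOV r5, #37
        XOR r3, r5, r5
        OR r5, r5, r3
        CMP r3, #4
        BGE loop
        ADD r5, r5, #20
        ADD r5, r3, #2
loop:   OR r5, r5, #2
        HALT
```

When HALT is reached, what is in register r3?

0

r3=38
r5=37
r3=37^37=0
r5=37|0=37
CMP r3, #4  (cmp 0,4)
BGE loop: not taken
r5=37+20=57
r5=0+2=2
r5=2|2=2
halt.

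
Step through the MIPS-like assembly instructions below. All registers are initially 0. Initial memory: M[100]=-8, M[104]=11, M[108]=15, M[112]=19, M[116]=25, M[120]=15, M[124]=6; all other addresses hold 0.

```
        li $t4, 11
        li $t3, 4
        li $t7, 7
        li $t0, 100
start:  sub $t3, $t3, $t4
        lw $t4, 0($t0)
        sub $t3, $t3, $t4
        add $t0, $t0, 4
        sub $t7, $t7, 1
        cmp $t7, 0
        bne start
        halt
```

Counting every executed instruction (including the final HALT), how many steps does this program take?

54

li $t4, 11 → $t4=11
li $t3, 4 → $t3=4
li $t7, 7 → $t7=7
li $t0, 100 → $t0=100
sub $t3, $t3, $t4 → $t3=4-11=-7
lw $t4, 0($t0) → $t4=M[100]=-8
sub $t3, $t3, $t4 → $t3=(-7)-(-8)=1
add $t0, $t0, 4 → $t0=100+4=104
sub $t7, $t7, 1 → $t7=7-1=6
cmp $t7, 0  (cmp 6,0)
bne start: taken
sub $t3, $t3, $t4 → $t3=1-(-8)=9
lw $t4, 0($t0) → $t4=M[104]=11
sub $t3, $t3, $t4 → $t3=9-11=-2
add $t0, $t0, 4 → $t0=104+4=108
sub $t7, $t7, 1 → $t7=6-1=5
cmp $t7, 0  (cmp 5,0)
bne start: taken
sub $t3, $t3, $t4 → $t3=(-2)-11=-13
lw $t4, 0($t0) → $t4=M[108]=15
sub $t3, $t3, $t4 → $t3=(-13)-15=-28
add $t0, $t0, 4 → $t0=108+4=112
sub $t7, $t7, 1 → $t7=5-1=4
cmp $t7, 0  (cmp 4,0)
bne start: taken
sub $t3, $t3, $t4 → $t3=(-28)-15=-43
lw $t4, 0($t0) → $t4=M[112]=19
sub $t3, $t3, $t4 → $t3=(-43)-19=-62
add $t0, $t0, 4 → $t0=112+4=116
sub $t7, $t7, 1 → $t7=4-1=3
cmp $t7, 0  (cmp 3,0)
bne start: taken
sub $t3, $t3, $t4 → $t3=(-62)-19=-81
lw $t4, 0($t0) → $t4=M[116]=25
sub $t3, $t3, $t4 → $t3=(-81)-25=-106
add $t0, $t0, 4 → $t0=116+4=120
sub $t7, $t7, 1 → $t7=3-1=2
cmp $t7, 0  (cmp 2,0)
bne start: taken
sub $t3, $t3, $t4 → $t3=(-106)-25=-131
lw $t4, 0($t0) → $t4=M[120]=15
sub $t3, $t3, $t4 → $t3=(-131)-15=-146
add $t0, $t0, 4 → $t0=120+4=124
sub $t7, $t7, 1 → $t7=2-1=1
cmp $t7, 0  (cmp 1,0)
bne start: taken
sub $t3, $t3, $t4 → $t3=(-146)-15=-161
lw $t4, 0($t0) → $t4=M[124]=6
sub $t3, $t3, $t4 → $t3=(-161)-6=-167
add $t0, $t0, 4 → $t0=124+4=128
sub $t7, $t7, 1 → $t7=1-1=0
cmp $t7, 0  (cmp 0,0)
bne start: not taken
halt.
Total executed instructions: 54.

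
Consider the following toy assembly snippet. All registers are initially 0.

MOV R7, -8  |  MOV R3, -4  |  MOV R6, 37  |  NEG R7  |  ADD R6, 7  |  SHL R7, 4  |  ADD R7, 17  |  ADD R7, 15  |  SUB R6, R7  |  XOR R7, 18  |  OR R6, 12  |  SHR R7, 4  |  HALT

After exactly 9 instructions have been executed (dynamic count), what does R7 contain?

MOV R7, -8 → R7=-8
MOV R3, -4 → R3=-4
MOV R6, 37 → R6=37
NEG R7 → R7=-(-8)=8
ADD R6, 7 → R6=37+7=44
SHL R7, 4 → R7=8<<4=128
ADD R7, 17 → R7=128+17=145
ADD R7, 15 → R7=145+15=160
SUB R6, R7 → R6=44-160=-116
After step 9: R7 = 160.

160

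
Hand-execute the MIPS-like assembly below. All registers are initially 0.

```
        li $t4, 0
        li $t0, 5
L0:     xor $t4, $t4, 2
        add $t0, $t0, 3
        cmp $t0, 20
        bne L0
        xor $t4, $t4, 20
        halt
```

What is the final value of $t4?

li $t4, 0 → $t4=0
li $t0, 5 → $t0=5
xor $t4, $t4, 2 → $t4=0^2=2
add $t0, $t0, 3 → $t0=5+3=8
cmp $t0, 20  (cmp 8,20)
bne L0: taken
xor $t4, $t4, 2 → $t4=2^2=0
add $t0, $t0, 3 → $t0=8+3=11
cmp $t0, 20  (cmp 11,20)
bne L0: taken
xor $t4, $t4, 2 → $t4=0^2=2
add $t0, $t0, 3 → $t0=11+3=14
cmp $t0, 20  (cmp 14,20)
bne L0: taken
xor $t4, $t4, 2 → $t4=2^2=0
add $t0, $t0, 3 → $t0=14+3=17
cmp $t0, 20  (cmp 17,20)
bne L0: taken
xor $t4, $t4, 2 → $t4=0^2=2
add $t0, $t0, 3 → $t0=17+3=20
cmp $t0, 20  (cmp 20,20)
bne L0: not taken
xor $t4, $t4, 20 → $t4=2^20=22
halt.

22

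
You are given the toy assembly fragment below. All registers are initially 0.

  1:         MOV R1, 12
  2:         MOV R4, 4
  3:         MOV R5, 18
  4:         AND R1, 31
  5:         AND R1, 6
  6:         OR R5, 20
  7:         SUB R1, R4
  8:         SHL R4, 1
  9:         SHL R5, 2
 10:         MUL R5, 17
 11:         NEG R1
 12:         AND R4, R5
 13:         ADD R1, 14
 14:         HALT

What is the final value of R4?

8

R1=12
R4=4
R5=18
R1=12&31=12
R1=12&6=4
R5=18|20=22
R1=4-4=0
R4=4<<1=8
R5=22<<2=88
R5=88*17=1496
R1=-(0)=0
R4=8&1496=8
R1=0+14=14
halt.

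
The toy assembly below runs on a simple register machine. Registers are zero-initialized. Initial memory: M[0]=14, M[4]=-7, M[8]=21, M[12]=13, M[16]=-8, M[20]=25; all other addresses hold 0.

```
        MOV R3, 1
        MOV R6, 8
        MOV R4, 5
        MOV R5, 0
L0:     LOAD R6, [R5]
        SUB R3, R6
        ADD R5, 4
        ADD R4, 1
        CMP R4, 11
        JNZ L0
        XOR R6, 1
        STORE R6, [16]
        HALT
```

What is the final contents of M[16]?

24

R3=1
R6=8
R4=5
R5=0
R6=M[0]=14
R3=1-14=-13
R5=0+4=4
R4=5+1=6
CMP R4, 11  (cmp 6,11)
JNZ L0: taken
R6=M[4]=-7
R3=(-13)-(-7)=-6
R5=4+4=8
R4=6+1=7
CMP R4, 11  (cmp 7,11)
JNZ L0: taken
R6=M[8]=21
R3=(-6)-21=-27
R5=8+4=12
R4=7+1=8
CMP R4, 11  (cmp 8,11)
JNZ L0: taken
R6=M[12]=13
R3=(-27)-13=-40
R5=12+4=16
R4=8+1=9
CMP R4, 11  (cmp 9,11)
JNZ L0: taken
R6=M[16]=-8
R3=(-40)-(-8)=-32
R5=16+4=20
R4=9+1=10
CMP R4, 11  (cmp 10,11)
JNZ L0: taken
R6=M[20]=25
R3=(-32)-25=-57
R5=20+4=24
R4=10+1=11
CMP R4, 11  (cmp 11,11)
JNZ L0: not taken
R6=25^1=24
STORE R6, [16] → M[16]=24
halt.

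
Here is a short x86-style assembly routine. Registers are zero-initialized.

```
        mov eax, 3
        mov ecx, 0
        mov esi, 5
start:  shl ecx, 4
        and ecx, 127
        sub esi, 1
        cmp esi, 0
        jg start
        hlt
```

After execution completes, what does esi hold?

0

eax=3
ecx=0
esi=5
ecx=0<<4=0
ecx=0&127=0
esi=5-1=4
cmp esi, 0  (cmp 4,0)
jg start: taken
ecx=0<<4=0
ecx=0&127=0
esi=4-1=3
cmp esi, 0  (cmp 3,0)
jg start: taken
ecx=0<<4=0
ecx=0&127=0
esi=3-1=2
cmp esi, 0  (cmp 2,0)
jg start: taken
ecx=0<<4=0
ecx=0&127=0
esi=2-1=1
cmp esi, 0  (cmp 1,0)
jg start: taken
ecx=0<<4=0
ecx=0&127=0
esi=1-1=0
cmp esi, 0  (cmp 0,0)
jg start: not taken
halt.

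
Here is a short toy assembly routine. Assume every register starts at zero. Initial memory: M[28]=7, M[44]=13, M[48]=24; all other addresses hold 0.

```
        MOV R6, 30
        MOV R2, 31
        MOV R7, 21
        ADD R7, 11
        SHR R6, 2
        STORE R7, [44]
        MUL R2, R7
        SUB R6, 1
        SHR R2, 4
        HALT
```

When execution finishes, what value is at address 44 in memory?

32

after MOV R6, 30: R6=30
after MOV R2, 31: R2=31
after MOV R7, 21: R7=21
after ADD R7, 11: R7=21+11=32
after SHR R6, 2: R6=30>>2=7
STORE R7, [44] → M[44]=32
after MUL R2, R7: R2=31*32=992
after SUB R6, 1: R6=7-1=6
after SHR R2, 4: R2=992>>4=62
halt.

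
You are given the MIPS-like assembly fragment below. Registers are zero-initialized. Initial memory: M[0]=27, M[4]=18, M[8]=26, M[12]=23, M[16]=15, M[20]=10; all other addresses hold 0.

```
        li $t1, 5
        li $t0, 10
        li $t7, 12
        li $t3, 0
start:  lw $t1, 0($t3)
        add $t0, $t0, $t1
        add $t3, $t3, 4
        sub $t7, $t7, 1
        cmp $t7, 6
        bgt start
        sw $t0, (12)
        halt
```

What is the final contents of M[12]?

$t1=5
$t0=10
$t7=12
$t3=0
$t1=M[0]=27
$t0=10+27=37
$t3=0+4=4
$t7=12-1=11
cmp $t7, 6  (cmp 11,6)
bgt start: taken
$t1=M[4]=18
$t0=37+18=55
$t3=4+4=8
$t7=11-1=10
cmp $t7, 6  (cmp 10,6)
bgt start: taken
$t1=M[8]=26
$t0=55+26=81
$t3=8+4=12
$t7=10-1=9
cmp $t7, 6  (cmp 9,6)
bgt start: taken
$t1=M[12]=23
$t0=81+23=104
$t3=12+4=16
$t7=9-1=8
cmp $t7, 6  (cmp 8,6)
bgt start: taken
$t1=M[16]=15
$t0=104+15=119
$t3=16+4=20
$t7=8-1=7
cmp $t7, 6  (cmp 7,6)
bgt start: taken
$t1=M[20]=10
$t0=119+10=129
$t3=20+4=24
$t7=7-1=6
cmp $t7, 6  (cmp 6,6)
bgt start: not taken
sw $t0, (12) → M[12]=129
halt.

129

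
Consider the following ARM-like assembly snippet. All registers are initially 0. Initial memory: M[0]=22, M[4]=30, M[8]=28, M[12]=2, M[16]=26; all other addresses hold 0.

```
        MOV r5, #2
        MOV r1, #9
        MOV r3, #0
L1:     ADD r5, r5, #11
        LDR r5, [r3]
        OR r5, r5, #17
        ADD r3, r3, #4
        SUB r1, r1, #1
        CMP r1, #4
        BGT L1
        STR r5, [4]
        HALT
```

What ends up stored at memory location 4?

after MOV r5, #2: r5=2
after MOV r1, #9: r1=9
after MOV r3, #0: r3=0
after ADD r5, r5, #11: r5=2+11=13
after LDR r5, [r3]: r5=M[0]=22
after OR r5, r5, #17: r5=22|17=23
after ADD r3, r3, #4: r3=0+4=4
after SUB r1, r1, #1: r1=9-1=8
CMP r1, #4  (cmp 8,4)
BGT L1: taken
after ADD r5, r5, #11: r5=23+11=34
after LDR r5, [r3]: r5=M[4]=30
after OR r5, r5, #17: r5=30|17=31
after ADD r3, r3, #4: r3=4+4=8
after SUB r1, r1, #1: r1=8-1=7
CMP r1, #4  (cmp 7,4)
BGT L1: taken
after ADD r5, r5, #11: r5=31+11=42
after LDR r5, [r3]: r5=M[8]=28
after OR r5, r5, #17: r5=28|17=29
after ADD r3, r3, #4: r3=8+4=12
after SUB r1, r1, #1: r1=7-1=6
CMP r1, #4  (cmp 6,4)
BGT L1: taken
after ADD r5, r5, #11: r5=29+11=40
after LDR r5, [r3]: r5=M[12]=2
after OR r5, r5, #17: r5=2|17=19
after ADD r3, r3, #4: r3=12+4=16
after SUB r1, r1, #1: r1=6-1=5
CMP r1, #4  (cmp 5,4)
BGT L1: taken
after ADD r5, r5, #11: r5=19+11=30
after LDR r5, [r3]: r5=M[16]=26
after OR r5, r5, #17: r5=26|17=27
after ADD r3, r3, #4: r3=16+4=20
after SUB r1, r1, #1: r1=5-1=4
CMP r1, #4  (cmp 4,4)
BGT L1: not taken
STR r5, [4] → M[4]=27
halt.

27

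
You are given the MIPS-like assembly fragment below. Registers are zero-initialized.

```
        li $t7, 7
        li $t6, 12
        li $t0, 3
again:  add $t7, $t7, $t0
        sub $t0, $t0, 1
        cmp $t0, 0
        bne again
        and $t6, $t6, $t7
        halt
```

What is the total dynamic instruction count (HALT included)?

after li $t7, 7: $t7=7
after li $t6, 12: $t6=12
after li $t0, 3: $t0=3
after add $t7, $t7, $t0: $t7=7+3=10
after sub $t0, $t0, 1: $t0=3-1=2
cmp $t0, 0  (cmp 2,0)
bne again: taken
after add $t7, $t7, $t0: $t7=10+2=12
after sub $t0, $t0, 1: $t0=2-1=1
cmp $t0, 0  (cmp 1,0)
bne again: taken
after add $t7, $t7, $t0: $t7=12+1=13
after sub $t0, $t0, 1: $t0=1-1=0
cmp $t0, 0  (cmp 0,0)
bne again: not taken
after and $t6, $t6, $t7: $t6=12&13=12
halt.
Total executed instructions: 17.

17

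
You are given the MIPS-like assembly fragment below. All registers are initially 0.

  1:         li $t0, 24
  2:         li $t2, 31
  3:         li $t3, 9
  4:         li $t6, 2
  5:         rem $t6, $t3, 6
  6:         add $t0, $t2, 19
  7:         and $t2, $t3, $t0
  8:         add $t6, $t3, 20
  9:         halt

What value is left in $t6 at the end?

29

li $t0, 24 → $t0=24
li $t2, 31 → $t2=31
li $t3, 9 → $t3=9
li $t6, 2 → $t6=2
rem $t6, $t3, 6 → $t6=9%6=3
add $t0, $t2, 19 → $t0=31+19=50
and $t2, $t3, $t0 → $t2=9&50=0
add $t6, $t3, 20 → $t6=9+20=29
halt.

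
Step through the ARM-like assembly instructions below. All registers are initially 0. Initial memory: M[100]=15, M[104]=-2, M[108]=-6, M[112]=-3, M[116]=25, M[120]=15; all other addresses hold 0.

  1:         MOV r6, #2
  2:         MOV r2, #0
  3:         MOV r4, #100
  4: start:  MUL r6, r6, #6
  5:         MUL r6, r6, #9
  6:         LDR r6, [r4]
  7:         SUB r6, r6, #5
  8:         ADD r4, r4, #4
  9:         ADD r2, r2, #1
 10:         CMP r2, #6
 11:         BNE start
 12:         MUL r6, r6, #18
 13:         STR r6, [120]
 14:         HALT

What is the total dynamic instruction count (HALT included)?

54

r6=2
r2=0
r4=100
r6=2*6=12
r6=12*9=108
r6=M[100]=15
r6=15-5=10
r4=100+4=104
r2=0+1=1
CMP r2, #6  (cmp 1,6)
BNE start: taken
r6=10*6=60
r6=60*9=540
r6=M[104]=-2
r6=(-2)-5=-7
r4=104+4=108
r2=1+1=2
CMP r2, #6  (cmp 2,6)
BNE start: taken
r6=(-7)*6=-42
r6=(-42)*9=-378
r6=M[108]=-6
r6=(-6)-5=-11
r4=108+4=112
r2=2+1=3
CMP r2, #6  (cmp 3,6)
BNE start: taken
r6=(-11)*6=-66
r6=(-66)*9=-594
r6=M[112]=-3
r6=(-3)-5=-8
r4=112+4=116
r2=3+1=4
CMP r2, #6  (cmp 4,6)
BNE start: taken
r6=(-8)*6=-48
r6=(-48)*9=-432
r6=M[116]=25
r6=25-5=20
r4=116+4=120
r2=4+1=5
CMP r2, #6  (cmp 5,6)
BNE start: taken
r6=20*6=120
r6=120*9=1080
r6=M[120]=15
r6=15-5=10
r4=120+4=124
r2=5+1=6
CMP r2, #6  (cmp 6,6)
BNE start: not taken
r6=10*18=180
STR r6, [120] → M[120]=180
halt.
Total executed instructions: 54.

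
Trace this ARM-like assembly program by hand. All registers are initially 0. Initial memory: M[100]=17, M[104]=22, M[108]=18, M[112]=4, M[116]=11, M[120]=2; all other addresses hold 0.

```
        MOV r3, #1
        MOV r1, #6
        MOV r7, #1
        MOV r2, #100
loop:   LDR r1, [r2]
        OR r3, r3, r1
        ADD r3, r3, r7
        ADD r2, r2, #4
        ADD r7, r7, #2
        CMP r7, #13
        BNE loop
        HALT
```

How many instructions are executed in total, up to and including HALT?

after MOV r3, #1: r3=1
after MOV r1, #6: r1=6
after MOV r7, #1: r7=1
after MOV r2, #100: r2=100
after LDR r1, [r2]: r1=M[100]=17
after OR r3, r3, r1: r3=1|17=17
after ADD r3, r3, r7: r3=17+1=18
after ADD r2, r2, #4: r2=100+4=104
after ADD r7, r7, #2: r7=1+2=3
CMP r7, #13  (cmp 3,13)
BNE loop: taken
after LDR r1, [r2]: r1=M[104]=22
after OR r3, r3, r1: r3=18|22=22
after ADD r3, r3, r7: r3=22+3=25
after ADD r2, r2, #4: r2=104+4=108
after ADD r7, r7, #2: r7=3+2=5
CMP r7, #13  (cmp 5,13)
BNE loop: taken
after LDR r1, [r2]: r1=M[108]=18
after OR r3, r3, r1: r3=25|18=27
after ADD r3, r3, r7: r3=27+5=32
after ADD r2, r2, #4: r2=108+4=112
after ADD r7, r7, #2: r7=5+2=7
CMP r7, #13  (cmp 7,13)
BNE loop: taken
after LDR r1, [r2]: r1=M[112]=4
after OR r3, r3, r1: r3=32|4=36
after ADD r3, r3, r7: r3=36+7=43
after ADD r2, r2, #4: r2=112+4=116
after ADD r7, r7, #2: r7=7+2=9
CMP r7, #13  (cmp 9,13)
BNE loop: taken
after LDR r1, [r2]: r1=M[116]=11
after OR r3, r3, r1: r3=43|11=43
after ADD r3, r3, r7: r3=43+9=52
after ADD r2, r2, #4: r2=116+4=120
after ADD r7, r7, #2: r7=9+2=11
CMP r7, #13  (cmp 11,13)
BNE loop: taken
after LDR r1, [r2]: r1=M[120]=2
after OR r3, r3, r1: r3=52|2=54
after ADD r3, r3, r7: r3=54+11=65
after ADD r2, r2, #4: r2=120+4=124
after ADD r7, r7, #2: r7=11+2=13
CMP r7, #13  (cmp 13,13)
BNE loop: not taken
halt.
Total executed instructions: 47.

47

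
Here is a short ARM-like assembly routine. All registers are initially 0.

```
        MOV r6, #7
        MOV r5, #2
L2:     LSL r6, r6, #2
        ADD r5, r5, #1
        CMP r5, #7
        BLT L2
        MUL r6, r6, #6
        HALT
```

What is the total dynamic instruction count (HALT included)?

24

after MOV r6, #7: r6=7
after MOV r5, #2: r5=2
after LSL r6, r6, #2: r6=7<<2=28
after ADD r5, r5, #1: r5=2+1=3
CMP r5, #7  (cmp 3,7)
BLT L2: taken
after LSL r6, r6, #2: r6=28<<2=112
after ADD r5, r5, #1: r5=3+1=4
CMP r5, #7  (cmp 4,7)
BLT L2: taken
after LSL r6, r6, #2: r6=112<<2=448
after ADD r5, r5, #1: r5=4+1=5
CMP r5, #7  (cmp 5,7)
BLT L2: taken
after LSL r6, r6, #2: r6=448<<2=1792
after ADD r5, r5, #1: r5=5+1=6
CMP r5, #7  (cmp 6,7)
BLT L2: taken
after LSL r6, r6, #2: r6=1792<<2=7168
after ADD r5, r5, #1: r5=6+1=7
CMP r5, #7  (cmp 7,7)
BLT L2: not taken
after MUL r6, r6, #6: r6=7168*6=43008
halt.
Total executed instructions: 24.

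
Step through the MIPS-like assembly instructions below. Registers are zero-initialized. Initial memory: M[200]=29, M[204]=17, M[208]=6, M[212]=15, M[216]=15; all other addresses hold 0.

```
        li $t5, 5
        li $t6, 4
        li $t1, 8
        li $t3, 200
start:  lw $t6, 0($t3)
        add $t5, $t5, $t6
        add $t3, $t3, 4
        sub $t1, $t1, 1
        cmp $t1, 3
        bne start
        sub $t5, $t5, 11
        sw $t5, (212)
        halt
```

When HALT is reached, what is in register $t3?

220

li $t5, 5 → $t5=5
li $t6, 4 → $t6=4
li $t1, 8 → $t1=8
li $t3, 200 → $t3=200
lw $t6, 0($t3) → $t6=M[200]=29
add $t5, $t5, $t6 → $t5=5+29=34
add $t3, $t3, 4 → $t3=200+4=204
sub $t1, $t1, 1 → $t1=8-1=7
cmp $t1, 3  (cmp 7,3)
bne start: taken
lw $t6, 0($t3) → $t6=M[204]=17
add $t5, $t5, $t6 → $t5=34+17=51
add $t3, $t3, 4 → $t3=204+4=208
sub $t1, $t1, 1 → $t1=7-1=6
cmp $t1, 3  (cmp 6,3)
bne start: taken
lw $t6, 0($t3) → $t6=M[208]=6
add $t5, $t5, $t6 → $t5=51+6=57
add $t3, $t3, 4 → $t3=208+4=212
sub $t1, $t1, 1 → $t1=6-1=5
cmp $t1, 3  (cmp 5,3)
bne start: taken
lw $t6, 0($t3) → $t6=M[212]=15
add $t5, $t5, $t6 → $t5=57+15=72
add $t3, $t3, 4 → $t3=212+4=216
sub $t1, $t1, 1 → $t1=5-1=4
cmp $t1, 3  (cmp 4,3)
bne start: taken
lw $t6, 0($t3) → $t6=M[216]=15
add $t5, $t5, $t6 → $t5=72+15=87
add $t3, $t3, 4 → $t3=216+4=220
sub $t1, $t1, 1 → $t1=4-1=3
cmp $t1, 3  (cmp 3,3)
bne start: not taken
sub $t5, $t5, 11 → $t5=87-11=76
sw $t5, (212) → M[212]=76
halt.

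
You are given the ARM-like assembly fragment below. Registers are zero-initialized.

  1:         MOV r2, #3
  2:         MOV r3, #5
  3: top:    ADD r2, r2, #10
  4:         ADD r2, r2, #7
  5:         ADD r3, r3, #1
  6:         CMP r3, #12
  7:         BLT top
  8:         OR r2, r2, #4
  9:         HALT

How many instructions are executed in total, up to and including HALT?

39

after MOV r2, #3: r2=3
after MOV r3, #5: r3=5
after ADD r2, r2, #10: r2=3+10=13
after ADD r2, r2, #7: r2=13+7=20
after ADD r3, r3, #1: r3=5+1=6
CMP r3, #12  (cmp 6,12)
BLT top: taken
after ADD r2, r2, #10: r2=20+10=30
after ADD r2, r2, #7: r2=30+7=37
after ADD r3, r3, #1: r3=6+1=7
CMP r3, #12  (cmp 7,12)
BLT top: taken
after ADD r2, r2, #10: r2=37+10=47
after ADD r2, r2, #7: r2=47+7=54
after ADD r3, r3, #1: r3=7+1=8
CMP r3, #12  (cmp 8,12)
BLT top: taken
after ADD r2, r2, #10: r2=54+10=64
after ADD r2, r2, #7: r2=64+7=71
after ADD r3, r3, #1: r3=8+1=9
CMP r3, #12  (cmp 9,12)
BLT top: taken
after ADD r2, r2, #10: r2=71+10=81
after ADD r2, r2, #7: r2=81+7=88
after ADD r3, r3, #1: r3=9+1=10
CMP r3, #12  (cmp 10,12)
BLT top: taken
after ADD r2, r2, #10: r2=88+10=98
after ADD r2, r2, #7: r2=98+7=105
after ADD r3, r3, #1: r3=10+1=11
CMP r3, #12  (cmp 11,12)
BLT top: taken
after ADD r2, r2, #10: r2=105+10=115
after ADD r2, r2, #7: r2=115+7=122
after ADD r3, r3, #1: r3=11+1=12
CMP r3, #12  (cmp 12,12)
BLT top: not taken
after OR r2, r2, #4: r2=122|4=126
halt.
Total executed instructions: 39.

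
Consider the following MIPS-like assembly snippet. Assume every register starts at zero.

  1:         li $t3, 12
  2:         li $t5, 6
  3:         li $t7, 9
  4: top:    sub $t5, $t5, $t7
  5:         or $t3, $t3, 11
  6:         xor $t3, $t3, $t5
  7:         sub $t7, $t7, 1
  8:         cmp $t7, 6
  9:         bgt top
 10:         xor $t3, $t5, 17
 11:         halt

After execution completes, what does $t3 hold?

-1

after li $t3, 12: $t3=12
after li $t5, 6: $t5=6
after li $t7, 9: $t7=9
after sub $t5, $t5, $t7: $t5=6-9=-3
after or $t3, $t3, 11: $t3=12|11=15
after xor $t3, $t3, $t5: $t3=15^(-3)=-14
after sub $t7, $t7, 1: $t7=9-1=8
cmp $t7, 6  (cmp 8,6)
bgt top: taken
after sub $t5, $t5, $t7: $t5=(-3)-8=-11
after or $t3, $t3, 11: $t3=(-14)|11=-5
after xor $t3, $t3, $t5: $t3=(-5)^(-11)=14
after sub $t7, $t7, 1: $t7=8-1=7
cmp $t7, 6  (cmp 7,6)
bgt top: taken
after sub $t5, $t5, $t7: $t5=(-11)-7=-18
after or $t3, $t3, 11: $t3=14|11=15
after xor $t3, $t3, $t5: $t3=15^(-18)=-31
after sub $t7, $t7, 1: $t7=7-1=6
cmp $t7, 6  (cmp 6,6)
bgt top: not taken
after xor $t3, $t5, 17: $t3=(-18)^17=-1
halt.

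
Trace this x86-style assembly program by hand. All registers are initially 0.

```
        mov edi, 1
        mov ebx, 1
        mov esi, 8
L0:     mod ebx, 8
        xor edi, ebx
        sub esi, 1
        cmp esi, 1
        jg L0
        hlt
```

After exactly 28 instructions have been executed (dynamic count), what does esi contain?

3

edi=1
ebx=1
esi=8
ebx=1%8=1
edi=1^1=0
esi=8-1=7
cmp esi, 1  (cmp 7,1)
jg L0: taken
ebx=1%8=1
edi=0^1=1
esi=7-1=6
cmp esi, 1  (cmp 6,1)
jg L0: taken
ebx=1%8=1
edi=1^1=0
esi=6-1=5
cmp esi, 1  (cmp 5,1)
jg L0: taken
ebx=1%8=1
edi=0^1=1
esi=5-1=4
cmp esi, 1  (cmp 4,1)
jg L0: taken
ebx=1%8=1
edi=1^1=0
esi=4-1=3
cmp esi, 1  (cmp 3,1)
jg L0: taken
After step 28: esi = 3.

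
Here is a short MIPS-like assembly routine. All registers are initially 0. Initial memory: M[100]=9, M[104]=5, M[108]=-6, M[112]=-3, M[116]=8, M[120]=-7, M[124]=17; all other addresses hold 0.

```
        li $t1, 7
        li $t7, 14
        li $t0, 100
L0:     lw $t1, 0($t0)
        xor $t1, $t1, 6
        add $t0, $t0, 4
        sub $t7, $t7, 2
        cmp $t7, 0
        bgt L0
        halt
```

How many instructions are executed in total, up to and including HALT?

46

$t1=7
$t7=14
$t0=100
$t1=M[100]=9
$t1=9^6=15
$t0=100+4=104
$t7=14-2=12
cmp $t7, 0  (cmp 12,0)
bgt L0: taken
$t1=M[104]=5
$t1=5^6=3
$t0=104+4=108
$t7=12-2=10
cmp $t7, 0  (cmp 10,0)
bgt L0: taken
$t1=M[108]=-6
$t1=(-6)^6=-4
$t0=108+4=112
$t7=10-2=8
cmp $t7, 0  (cmp 8,0)
bgt L0: taken
$t1=M[112]=-3
$t1=(-3)^6=-5
$t0=112+4=116
$t7=8-2=6
cmp $t7, 0  (cmp 6,0)
bgt L0: taken
$t1=M[116]=8
$t1=8^6=14
$t0=116+4=120
$t7=6-2=4
cmp $t7, 0  (cmp 4,0)
bgt L0: taken
$t1=M[120]=-7
$t1=(-7)^6=-1
$t0=120+4=124
$t7=4-2=2
cmp $t7, 0  (cmp 2,0)
bgt L0: taken
$t1=M[124]=17
$t1=17^6=23
$t0=124+4=128
$t7=2-2=0
cmp $t7, 0  (cmp 0,0)
bgt L0: not taken
halt.
Total executed instructions: 46.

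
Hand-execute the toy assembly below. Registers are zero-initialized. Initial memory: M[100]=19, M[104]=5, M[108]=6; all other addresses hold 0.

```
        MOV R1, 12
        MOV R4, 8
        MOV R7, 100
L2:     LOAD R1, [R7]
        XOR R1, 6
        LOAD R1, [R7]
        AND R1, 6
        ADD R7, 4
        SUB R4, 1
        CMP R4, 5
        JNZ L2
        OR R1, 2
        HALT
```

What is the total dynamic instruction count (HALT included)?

after MOV R1, 12: R1=12
after MOV R4, 8: R4=8
after MOV R7, 100: R7=100
after LOAD R1, [R7]: R1=M[100]=19
after XOR R1, 6: R1=19^6=21
after LOAD R1, [R7]: R1=M[100]=19
after AND R1, 6: R1=19&6=2
after ADD R7, 4: R7=100+4=104
after SUB R4, 1: R4=8-1=7
CMP R4, 5  (cmp 7,5)
JNZ L2: taken
after LOAD R1, [R7]: R1=M[104]=5
after XOR R1, 6: R1=5^6=3
after LOAD R1, [R7]: R1=M[104]=5
after AND R1, 6: R1=5&6=4
after ADD R7, 4: R7=104+4=108
after SUB R4, 1: R4=7-1=6
CMP R4, 5  (cmp 6,5)
JNZ L2: taken
after LOAD R1, [R7]: R1=M[108]=6
after XOR R1, 6: R1=6^6=0
after LOAD R1, [R7]: R1=M[108]=6
after AND R1, 6: R1=6&6=6
after ADD R7, 4: R7=108+4=112
after SUB R4, 1: R4=6-1=5
CMP R4, 5  (cmp 5,5)
JNZ L2: not taken
after OR R1, 2: R1=6|2=6
halt.
Total executed instructions: 29.

29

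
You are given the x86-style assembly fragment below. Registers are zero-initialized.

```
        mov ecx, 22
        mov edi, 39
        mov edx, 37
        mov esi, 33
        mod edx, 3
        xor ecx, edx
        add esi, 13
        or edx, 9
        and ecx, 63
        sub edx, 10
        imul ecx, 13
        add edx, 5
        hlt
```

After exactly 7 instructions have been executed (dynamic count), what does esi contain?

mov ecx, 22 → ecx=22
mov edi, 39 → edi=39
mov edx, 37 → edx=37
mov esi, 33 → esi=33
mod edx, 3 → edx=37%3=1
xor ecx, edx → ecx=22^1=23
add esi, 13 → esi=33+13=46
After step 7: esi = 46.

46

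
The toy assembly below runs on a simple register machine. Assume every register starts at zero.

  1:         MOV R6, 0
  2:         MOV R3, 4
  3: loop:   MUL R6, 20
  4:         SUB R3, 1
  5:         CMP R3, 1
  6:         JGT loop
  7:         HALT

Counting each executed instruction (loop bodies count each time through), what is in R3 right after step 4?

3

MOV R6, 0 → R6=0
MOV R3, 4 → R3=4
MUL R6, 20 → R6=0*20=0
SUB R3, 1 → R3=4-1=3
After step 4: R3 = 3.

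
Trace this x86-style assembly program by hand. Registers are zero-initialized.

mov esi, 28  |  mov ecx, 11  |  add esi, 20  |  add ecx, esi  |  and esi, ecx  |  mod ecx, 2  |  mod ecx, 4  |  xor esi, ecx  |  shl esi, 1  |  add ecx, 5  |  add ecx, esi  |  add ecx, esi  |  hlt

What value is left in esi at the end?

mov esi, 28 → esi=28
mov ecx, 11 → ecx=11
add esi, 20 → esi=28+20=48
add ecx, esi → ecx=11+48=59
and esi, ecx → esi=48&59=48
mod ecx, 2 → ecx=59%2=1
mod ecx, 4 → ecx=1%4=1
xor esi, ecx → esi=48^1=49
shl esi, 1 → esi=49<<1=98
add ecx, 5 → ecx=1+5=6
add ecx, esi → ecx=6+98=104
add ecx, esi → ecx=104+98=202
halt.

98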